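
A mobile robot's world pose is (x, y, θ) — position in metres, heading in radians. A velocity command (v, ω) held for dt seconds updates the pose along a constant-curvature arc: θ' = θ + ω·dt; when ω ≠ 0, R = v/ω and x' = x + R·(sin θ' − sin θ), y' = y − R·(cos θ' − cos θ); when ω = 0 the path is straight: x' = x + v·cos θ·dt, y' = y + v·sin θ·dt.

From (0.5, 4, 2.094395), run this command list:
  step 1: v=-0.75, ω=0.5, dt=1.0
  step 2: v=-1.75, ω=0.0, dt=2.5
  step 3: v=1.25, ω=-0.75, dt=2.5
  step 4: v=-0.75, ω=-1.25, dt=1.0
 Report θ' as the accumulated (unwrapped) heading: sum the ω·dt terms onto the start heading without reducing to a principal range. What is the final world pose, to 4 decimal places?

step 1: θ'=2.5944 (R=-1.5000) → pose (1.0186, 3.4690, 2.5944)
step 2: θ'=2.5944 (straight) → pose (4.7548, 1.1927, 2.5944)
step 3: θ'=0.7194 (R=-1.6667) → pose (4.5237, 3.8697, 0.7194)
step 4: θ'=-0.5306 (R=0.6000) → pose (3.8247, 3.8035, -0.5306)

(3.8247, 3.8035, -0.5306)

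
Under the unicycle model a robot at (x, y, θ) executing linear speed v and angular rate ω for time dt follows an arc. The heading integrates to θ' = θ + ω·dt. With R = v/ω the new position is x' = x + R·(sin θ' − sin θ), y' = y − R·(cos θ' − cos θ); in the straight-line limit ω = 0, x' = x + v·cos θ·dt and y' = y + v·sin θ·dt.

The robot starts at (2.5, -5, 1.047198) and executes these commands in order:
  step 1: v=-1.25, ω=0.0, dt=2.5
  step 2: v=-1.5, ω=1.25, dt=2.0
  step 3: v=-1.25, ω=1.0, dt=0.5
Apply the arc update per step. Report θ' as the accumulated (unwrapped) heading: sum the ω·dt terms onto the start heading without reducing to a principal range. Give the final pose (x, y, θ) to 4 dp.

step 1: θ'=1.0472 (straight) → pose (0.9375, -7.7063, 1.0472)
step 2: θ'=3.5472 (R=-1.2000) → pose (2.4502, -9.4090, 3.5472)
step 3: θ'=4.0472 (R=-1.2500) → pose (2.9405, -9.0319, 4.0472)

(2.9405, -9.0319, 4.0472)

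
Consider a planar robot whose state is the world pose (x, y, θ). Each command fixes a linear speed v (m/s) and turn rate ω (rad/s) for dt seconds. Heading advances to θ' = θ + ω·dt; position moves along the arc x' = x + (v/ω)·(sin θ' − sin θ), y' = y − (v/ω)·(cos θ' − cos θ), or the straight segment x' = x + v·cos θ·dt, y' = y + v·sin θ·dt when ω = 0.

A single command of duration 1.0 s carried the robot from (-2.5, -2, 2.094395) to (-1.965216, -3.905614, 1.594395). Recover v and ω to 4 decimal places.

v = -2.0000, ω = -0.5000

Δθ = 1.594395 − 2.094395 = -0.500000
ω = Δθ/dt = -0.500000/1.0 = -0.5000
R = −Δy/(cos θ' − cos θ) = 4.0000
v = R·ω = 4.0000·-0.5000 = -2.0000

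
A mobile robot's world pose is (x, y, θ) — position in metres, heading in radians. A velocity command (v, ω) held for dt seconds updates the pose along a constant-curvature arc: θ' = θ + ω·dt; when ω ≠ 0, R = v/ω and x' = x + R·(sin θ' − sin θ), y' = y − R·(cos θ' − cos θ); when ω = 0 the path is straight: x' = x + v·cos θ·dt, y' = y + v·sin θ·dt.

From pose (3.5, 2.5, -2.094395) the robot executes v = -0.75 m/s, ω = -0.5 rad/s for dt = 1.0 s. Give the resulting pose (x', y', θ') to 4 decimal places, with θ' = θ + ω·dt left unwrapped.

θ' = -2.0944 + -0.5·1.0 = -2.5944
R = v/ω = -0.75/-0.5 = 1.5000
x' = 3.5 + 1.5000·(sin -2.5944 − sin -2.0944) = 4.0186
y' = 2.5 − 1.5000·(cos -2.5944 − cos -2.0944) = 3.0310

(4.0186, 3.0310, -2.5944)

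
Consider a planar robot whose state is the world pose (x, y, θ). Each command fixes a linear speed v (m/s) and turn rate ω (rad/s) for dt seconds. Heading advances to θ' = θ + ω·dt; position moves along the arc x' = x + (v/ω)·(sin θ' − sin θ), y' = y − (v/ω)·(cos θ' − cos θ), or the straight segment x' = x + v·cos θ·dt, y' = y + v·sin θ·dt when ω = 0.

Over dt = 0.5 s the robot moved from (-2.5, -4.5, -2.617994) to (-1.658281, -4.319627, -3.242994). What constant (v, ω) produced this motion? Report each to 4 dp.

v = -1.7500, ω = -1.2500

Δθ = -3.242994 − -2.617994 = -0.625000
ω = Δθ/dt = -0.625000/0.5 = -1.2500
R = Δx/(sin θ' − sin θ) = 1.4000
v = R·ω = 1.4000·-1.2500 = -1.7500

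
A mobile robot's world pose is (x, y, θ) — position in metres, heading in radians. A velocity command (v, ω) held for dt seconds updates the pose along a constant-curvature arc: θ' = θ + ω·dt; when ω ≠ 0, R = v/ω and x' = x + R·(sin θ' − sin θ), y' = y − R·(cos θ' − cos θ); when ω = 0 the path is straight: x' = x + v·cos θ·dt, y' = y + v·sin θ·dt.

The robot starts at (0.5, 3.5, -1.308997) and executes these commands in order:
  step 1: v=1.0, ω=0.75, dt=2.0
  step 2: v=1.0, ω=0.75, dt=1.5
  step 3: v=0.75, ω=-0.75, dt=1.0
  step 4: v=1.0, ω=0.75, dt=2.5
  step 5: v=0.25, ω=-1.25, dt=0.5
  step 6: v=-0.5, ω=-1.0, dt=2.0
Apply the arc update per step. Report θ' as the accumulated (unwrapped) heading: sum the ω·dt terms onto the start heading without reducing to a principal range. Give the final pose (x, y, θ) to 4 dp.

step 1: θ'=0.1910 (R=1.3333) → pose (2.0410, 2.5360, 0.1910)
step 2: θ'=1.3160 (R=1.3333) → pose (3.0782, 3.5090, 1.3160)
step 3: θ'=0.5660 (R=-1.0000) → pose (3.5096, 4.1010, 0.5660)
step 4: θ'=2.4410 (R=1.3333) → pose (3.6542, 6.2457, 2.4410)
step 5: θ'=1.8160 (R=-0.2000) → pose (3.5891, 6.3501, 1.8160)
step 6: θ'=-0.1840 (R=0.5000) → pose (3.0126, 5.7371, -0.1840)

(3.0126, 5.7371, -0.1840)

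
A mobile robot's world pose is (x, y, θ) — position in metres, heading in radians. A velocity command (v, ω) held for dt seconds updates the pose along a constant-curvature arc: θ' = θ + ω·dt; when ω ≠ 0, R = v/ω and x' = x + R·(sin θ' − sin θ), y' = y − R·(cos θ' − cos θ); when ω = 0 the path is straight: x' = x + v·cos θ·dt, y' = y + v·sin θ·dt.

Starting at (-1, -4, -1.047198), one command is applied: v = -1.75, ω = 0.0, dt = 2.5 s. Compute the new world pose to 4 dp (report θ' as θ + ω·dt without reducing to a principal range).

θ' = -1.0472 + 0.0·2.5 = -1.0472
ω = 0 → straight: x' = -1 + -1.75·cos(-1.0472)·2.5 = -3.1875
y' = -4 + -1.75·sin(-1.0472)·2.5 = -0.2111

(-3.1875, -0.2111, -1.0472)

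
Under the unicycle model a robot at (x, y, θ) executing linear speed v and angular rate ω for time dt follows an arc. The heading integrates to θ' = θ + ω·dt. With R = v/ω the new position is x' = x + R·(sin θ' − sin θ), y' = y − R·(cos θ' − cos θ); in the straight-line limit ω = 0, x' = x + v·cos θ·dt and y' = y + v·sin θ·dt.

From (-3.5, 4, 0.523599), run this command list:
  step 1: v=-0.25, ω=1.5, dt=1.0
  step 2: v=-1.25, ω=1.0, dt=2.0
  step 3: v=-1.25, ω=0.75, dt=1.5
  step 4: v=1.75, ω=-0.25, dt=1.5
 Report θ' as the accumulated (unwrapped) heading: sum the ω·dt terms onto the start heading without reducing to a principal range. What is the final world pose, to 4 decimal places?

step 1: θ'=2.0236 (R=-0.1667) → pose (-3.5665, 3.7827, 2.0236)
step 2: θ'=4.0236 (R=-1.2500) → pose (-1.4775, 3.5351, 4.0236)
step 3: θ'=5.1486 (R=-1.6667) → pose (-1.2536, 5.2986, 5.1486)
step 4: θ'=4.7736 (R=-7.0000) → pose (-0.6112, 2.7693, 4.7736)

(-0.6112, 2.7693, 4.7736)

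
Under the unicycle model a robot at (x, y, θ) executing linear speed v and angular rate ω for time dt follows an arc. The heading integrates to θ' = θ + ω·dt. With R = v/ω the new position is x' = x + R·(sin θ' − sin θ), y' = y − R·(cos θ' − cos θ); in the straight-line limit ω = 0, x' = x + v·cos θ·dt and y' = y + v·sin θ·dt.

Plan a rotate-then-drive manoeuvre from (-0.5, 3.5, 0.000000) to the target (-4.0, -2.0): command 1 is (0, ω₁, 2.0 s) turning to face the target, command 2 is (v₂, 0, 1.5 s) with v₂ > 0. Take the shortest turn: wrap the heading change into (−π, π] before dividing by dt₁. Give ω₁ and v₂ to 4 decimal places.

ω₁ = -1.0688, v₂ = 4.3461

heading to target = atan2(-2−3.5, -4−-0.5) = -2.1375
Δθ = wrap(-2.1375 − 0.0000) = -2.1375; ω₁ = Δθ/dt₁ = -1.0688
distance = √((-4−-0.5)² + (-2−3.5)²) = 6.5192; v₂ = distance/dt₂ = 4.3461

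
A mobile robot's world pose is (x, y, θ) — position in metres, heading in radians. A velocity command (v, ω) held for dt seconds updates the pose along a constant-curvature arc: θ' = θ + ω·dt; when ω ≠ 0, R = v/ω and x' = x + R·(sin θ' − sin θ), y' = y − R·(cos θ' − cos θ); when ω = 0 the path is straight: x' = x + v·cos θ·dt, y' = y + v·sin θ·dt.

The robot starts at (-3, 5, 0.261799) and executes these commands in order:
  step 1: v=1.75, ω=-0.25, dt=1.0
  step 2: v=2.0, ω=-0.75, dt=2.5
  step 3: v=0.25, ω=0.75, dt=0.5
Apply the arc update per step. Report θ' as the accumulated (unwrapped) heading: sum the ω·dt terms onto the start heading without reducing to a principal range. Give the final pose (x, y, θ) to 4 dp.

(1.3011, 1.6793, -1.4882)

step 1: θ'=0.0118 (R=-7.0000) → pose (-1.2709, 5.2380, 0.0118)
step 2: θ'=-1.8632 (R=-2.6667) → pose (1.3141, 1.8029, -1.8632)
step 3: θ'=-1.4882 (R=0.3333) → pose (1.3011, 1.6793, -1.4882)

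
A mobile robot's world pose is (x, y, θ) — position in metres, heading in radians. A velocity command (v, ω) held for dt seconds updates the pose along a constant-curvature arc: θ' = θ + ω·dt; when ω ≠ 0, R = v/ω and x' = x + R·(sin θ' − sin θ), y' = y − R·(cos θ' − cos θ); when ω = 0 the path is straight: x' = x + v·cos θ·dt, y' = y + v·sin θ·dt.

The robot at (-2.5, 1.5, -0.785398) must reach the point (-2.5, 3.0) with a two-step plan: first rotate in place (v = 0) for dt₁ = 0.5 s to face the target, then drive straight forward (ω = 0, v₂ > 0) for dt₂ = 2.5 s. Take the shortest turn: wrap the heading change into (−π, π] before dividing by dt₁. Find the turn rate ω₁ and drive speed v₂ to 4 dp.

ω₁ = 4.7124, v₂ = 0.6000

heading to target = atan2(3−1.5, -2.5−-2.5) = 1.5708
Δθ = wrap(1.5708 − -0.7854) = 2.3562; ω₁ = Δθ/dt₁ = 4.7124
distance = √((-2.5−-2.5)² + (3−1.5)²) = 1.5000; v₂ = distance/dt₂ = 0.6000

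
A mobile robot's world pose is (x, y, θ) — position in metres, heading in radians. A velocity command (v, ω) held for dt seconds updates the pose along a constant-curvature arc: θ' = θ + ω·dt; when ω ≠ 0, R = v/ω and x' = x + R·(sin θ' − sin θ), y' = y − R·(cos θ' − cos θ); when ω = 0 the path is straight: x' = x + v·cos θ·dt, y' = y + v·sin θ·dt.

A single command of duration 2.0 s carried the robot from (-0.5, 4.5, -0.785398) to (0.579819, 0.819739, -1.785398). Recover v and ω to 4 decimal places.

v = 2.0000, ω = -0.5000

Δθ = -1.785398 − -0.785398 = -1.000000
ω = Δθ/dt = -1.000000/2.0 = -0.5000
R = −Δy/(cos θ' − cos θ) = -4.0000
v = R·ω = -4.0000·-0.5000 = 2.0000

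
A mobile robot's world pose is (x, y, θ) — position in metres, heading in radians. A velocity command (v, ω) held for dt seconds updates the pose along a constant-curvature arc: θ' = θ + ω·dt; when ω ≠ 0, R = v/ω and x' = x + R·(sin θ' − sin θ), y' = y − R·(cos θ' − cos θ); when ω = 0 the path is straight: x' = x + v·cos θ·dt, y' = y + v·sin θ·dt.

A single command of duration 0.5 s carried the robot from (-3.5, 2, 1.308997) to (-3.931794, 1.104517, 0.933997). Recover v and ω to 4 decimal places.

Δθ = 0.933997 − 1.308997 = -0.375000
ω = Δθ/dt = -0.375000/0.5 = -0.7500
R = −Δy/(cos θ' − cos θ) = 2.6667
v = R·ω = 2.6667·-0.7500 = -2.0000

v = -2.0000, ω = -0.7500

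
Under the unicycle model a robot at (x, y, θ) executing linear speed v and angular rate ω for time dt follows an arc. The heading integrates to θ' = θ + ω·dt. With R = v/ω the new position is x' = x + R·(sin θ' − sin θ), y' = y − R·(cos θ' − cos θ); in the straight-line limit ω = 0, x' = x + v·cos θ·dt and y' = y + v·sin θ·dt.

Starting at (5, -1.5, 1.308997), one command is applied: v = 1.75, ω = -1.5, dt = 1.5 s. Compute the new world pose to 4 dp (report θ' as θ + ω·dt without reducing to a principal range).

(7.0698, -1.1148, -0.9410)

θ' = 1.3090 + -1.5·1.5 = -0.9410
R = v/ω = 1.75/-1.5 = -1.1667
x' = 5 + -1.1667·(sin -0.9410 − sin 1.3090) = 7.0698
y' = -1.5 − -1.1667·(cos -0.9410 − cos 1.3090) = -1.1148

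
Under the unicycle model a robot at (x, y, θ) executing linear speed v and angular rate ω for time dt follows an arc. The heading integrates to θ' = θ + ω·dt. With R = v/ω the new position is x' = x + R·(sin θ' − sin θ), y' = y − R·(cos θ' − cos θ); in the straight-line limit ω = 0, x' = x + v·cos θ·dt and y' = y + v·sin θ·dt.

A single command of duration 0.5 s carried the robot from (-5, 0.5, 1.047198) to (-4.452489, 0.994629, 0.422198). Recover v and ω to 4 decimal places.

v = 1.5000, ω = -1.2500

Δθ = 0.422198 − 1.047198 = -0.625000
ω = Δθ/dt = -0.625000/0.5 = -1.2500
R = Δx/(sin θ' − sin θ) = -1.2000
v = R·ω = -1.2000·-1.2500 = 1.5000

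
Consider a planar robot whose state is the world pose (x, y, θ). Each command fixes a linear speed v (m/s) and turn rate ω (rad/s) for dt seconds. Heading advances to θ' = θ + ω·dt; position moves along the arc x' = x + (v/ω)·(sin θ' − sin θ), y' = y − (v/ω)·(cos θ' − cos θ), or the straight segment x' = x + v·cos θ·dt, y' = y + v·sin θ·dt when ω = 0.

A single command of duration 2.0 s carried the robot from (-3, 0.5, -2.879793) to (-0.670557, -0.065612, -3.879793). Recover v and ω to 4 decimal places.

v = -1.2500, ω = -0.5000

Δθ = -3.879793 − -2.879793 = -1.000000
ω = Δθ/dt = -1.000000/2.0 = -0.5000
R = Δx/(sin θ' − sin θ) = 2.5000
v = R·ω = 2.5000·-0.5000 = -1.2500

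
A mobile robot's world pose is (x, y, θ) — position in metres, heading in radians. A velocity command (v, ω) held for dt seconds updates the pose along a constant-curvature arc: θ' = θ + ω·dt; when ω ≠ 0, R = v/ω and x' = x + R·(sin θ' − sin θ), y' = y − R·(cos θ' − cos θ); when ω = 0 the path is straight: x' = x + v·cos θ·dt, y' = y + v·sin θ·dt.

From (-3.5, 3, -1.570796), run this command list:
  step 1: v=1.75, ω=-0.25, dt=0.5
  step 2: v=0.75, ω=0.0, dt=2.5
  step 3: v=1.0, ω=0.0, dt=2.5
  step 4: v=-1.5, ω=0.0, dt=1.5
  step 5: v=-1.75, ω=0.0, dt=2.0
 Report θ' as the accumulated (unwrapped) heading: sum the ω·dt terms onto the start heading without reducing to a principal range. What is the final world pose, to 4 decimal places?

(-3.3832, 3.4915, -1.6958)

step 1: θ'=-1.6958 (R=-7.0000) → pose (-3.5546, 2.1273, -1.6958)
step 2: θ'=-1.6958 (straight) → pose (-3.7884, 0.2669, -1.6958)
step 3: θ'=-1.6958 (straight) → pose (-4.1001, -2.2136, -1.6958)
step 4: θ'=-1.6958 (straight) → pose (-3.8195, 0.0189, -1.6958)
step 5: θ'=-1.6958 (straight) → pose (-3.3832, 3.4915, -1.6958)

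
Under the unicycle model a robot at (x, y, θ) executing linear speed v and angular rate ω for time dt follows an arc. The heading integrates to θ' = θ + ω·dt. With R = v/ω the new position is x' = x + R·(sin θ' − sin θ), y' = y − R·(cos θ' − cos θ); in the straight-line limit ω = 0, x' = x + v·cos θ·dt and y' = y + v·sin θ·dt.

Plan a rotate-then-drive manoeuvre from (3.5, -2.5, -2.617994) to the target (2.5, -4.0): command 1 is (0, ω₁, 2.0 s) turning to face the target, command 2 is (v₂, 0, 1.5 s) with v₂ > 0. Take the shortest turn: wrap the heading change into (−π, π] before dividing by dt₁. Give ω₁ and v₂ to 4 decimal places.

ω₁ = 0.2296, v₂ = 1.2019

heading to target = atan2(-4−-2.5, 2.5−3.5) = -2.1588
Δθ = wrap(-2.1588 − -2.6180) = 0.4592; ω₁ = Δθ/dt₁ = 0.2296
distance = √((2.5−3.5)² + (-4−-2.5)²) = 1.8028; v₂ = distance/dt₂ = 1.2019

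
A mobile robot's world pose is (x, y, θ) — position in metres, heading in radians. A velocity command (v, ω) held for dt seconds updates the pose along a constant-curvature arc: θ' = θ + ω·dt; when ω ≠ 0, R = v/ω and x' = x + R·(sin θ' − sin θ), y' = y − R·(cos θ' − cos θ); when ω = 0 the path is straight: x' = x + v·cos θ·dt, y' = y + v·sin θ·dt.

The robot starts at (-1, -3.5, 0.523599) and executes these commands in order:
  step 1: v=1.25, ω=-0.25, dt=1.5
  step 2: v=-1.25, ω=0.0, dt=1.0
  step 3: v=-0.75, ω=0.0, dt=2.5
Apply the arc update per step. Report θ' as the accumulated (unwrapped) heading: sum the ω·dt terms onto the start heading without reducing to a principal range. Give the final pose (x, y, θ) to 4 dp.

(-2.3308, -3.3479, 0.1486)

step 1: θ'=0.1486 (R=-5.0000) → pose (0.7597, -2.8852, 0.1486)
step 2: θ'=0.1486 (straight) → pose (-0.4765, -3.0703, 0.1486)
step 3: θ'=0.1486 (straight) → pose (-2.3308, -3.3479, 0.1486)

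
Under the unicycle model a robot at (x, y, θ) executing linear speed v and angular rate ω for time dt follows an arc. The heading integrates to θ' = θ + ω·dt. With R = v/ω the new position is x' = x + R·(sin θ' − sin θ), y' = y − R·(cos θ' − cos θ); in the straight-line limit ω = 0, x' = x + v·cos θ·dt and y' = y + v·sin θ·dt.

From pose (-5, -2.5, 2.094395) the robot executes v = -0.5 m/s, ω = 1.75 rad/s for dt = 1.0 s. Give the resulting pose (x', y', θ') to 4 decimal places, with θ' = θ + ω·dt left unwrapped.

(-4.5679, -2.5752, 3.8444)

θ' = 2.0944 + 1.75·1.0 = 3.8444
R = v/ω = -0.5/1.75 = -0.2857
x' = -5 + -0.2857·(sin 3.8444 − sin 2.0944) = -4.5679
y' = -2.5 − -0.2857·(cos 3.8444 − cos 2.0944) = -2.5752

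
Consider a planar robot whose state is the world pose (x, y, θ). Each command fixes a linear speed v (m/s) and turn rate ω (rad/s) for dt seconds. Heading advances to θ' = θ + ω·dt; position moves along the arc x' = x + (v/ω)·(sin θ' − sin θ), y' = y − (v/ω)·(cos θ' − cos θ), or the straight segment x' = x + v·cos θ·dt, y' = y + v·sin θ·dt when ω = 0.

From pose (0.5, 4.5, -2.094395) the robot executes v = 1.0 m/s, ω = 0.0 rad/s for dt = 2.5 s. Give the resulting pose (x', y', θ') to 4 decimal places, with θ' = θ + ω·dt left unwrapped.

(-0.7500, 2.3349, -2.0944)

θ' = -2.0944 + 0.0·2.5 = -2.0944
ω = 0 → straight: x' = 0.5 + 1.0·cos(-2.0944)·2.5 = -0.7500
y' = 4.5 + 1.0·sin(-2.0944)·2.5 = 2.3349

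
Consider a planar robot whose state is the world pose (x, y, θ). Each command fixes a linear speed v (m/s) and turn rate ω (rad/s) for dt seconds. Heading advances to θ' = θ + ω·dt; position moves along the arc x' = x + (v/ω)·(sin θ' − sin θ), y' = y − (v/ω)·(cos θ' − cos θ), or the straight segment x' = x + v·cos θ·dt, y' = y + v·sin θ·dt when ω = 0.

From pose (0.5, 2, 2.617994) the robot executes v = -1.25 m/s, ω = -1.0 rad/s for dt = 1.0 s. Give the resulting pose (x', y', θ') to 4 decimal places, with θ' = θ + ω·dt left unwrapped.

(1.1236, 0.9764, 1.6180)

θ' = 2.6180 + -1.0·1.0 = 1.6180
R = v/ω = -1.25/-1.0 = 1.2500
x' = 0.5 + 1.2500·(sin 1.6180 − sin 2.6180) = 1.1236
y' = 2 − 1.2500·(cos 1.6180 − cos 2.6180) = 0.9764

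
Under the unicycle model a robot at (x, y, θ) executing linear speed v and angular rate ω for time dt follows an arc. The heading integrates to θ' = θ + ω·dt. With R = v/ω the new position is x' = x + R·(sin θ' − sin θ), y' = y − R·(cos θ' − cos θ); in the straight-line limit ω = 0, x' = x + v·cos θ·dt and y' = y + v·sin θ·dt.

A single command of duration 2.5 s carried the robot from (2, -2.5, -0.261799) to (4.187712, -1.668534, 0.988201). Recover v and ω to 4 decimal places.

v = 1.0000, ω = 0.5000

Δθ = 0.988201 − -0.261799 = 1.250000
ω = Δθ/dt = 1.250000/2.5 = 0.5000
R = Δx/(sin θ' − sin θ) = 2.0000
v = R·ω = 2.0000·0.5000 = 1.0000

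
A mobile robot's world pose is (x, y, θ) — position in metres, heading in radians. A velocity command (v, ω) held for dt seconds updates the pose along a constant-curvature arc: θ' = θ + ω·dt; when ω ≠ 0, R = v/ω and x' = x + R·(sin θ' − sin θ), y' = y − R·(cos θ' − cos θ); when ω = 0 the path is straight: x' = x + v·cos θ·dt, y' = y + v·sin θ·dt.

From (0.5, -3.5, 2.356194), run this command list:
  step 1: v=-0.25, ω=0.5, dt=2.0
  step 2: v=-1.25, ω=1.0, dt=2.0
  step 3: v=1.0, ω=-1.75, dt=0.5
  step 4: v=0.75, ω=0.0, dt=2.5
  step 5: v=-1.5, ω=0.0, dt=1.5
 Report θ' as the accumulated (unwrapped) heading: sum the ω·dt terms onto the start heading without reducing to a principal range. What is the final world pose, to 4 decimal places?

(1.8787, -1.7723, 4.4812)

step 1: θ'=3.3562 (R=-0.5000) → pose (0.9600, -3.6350, 3.3562)
step 2: θ'=5.3562 (R=-1.2500) → pose (1.6936, -1.6633, 5.3562)
step 3: θ'=4.4812 (R=-0.5714) → pose (1.7928, -2.1373, 4.4812)
step 4: θ'=4.4812 (straight) → pose (1.3632, -3.9624, 4.4812)
step 5: θ'=4.4812 (straight) → pose (1.8787, -1.7723, 4.4812)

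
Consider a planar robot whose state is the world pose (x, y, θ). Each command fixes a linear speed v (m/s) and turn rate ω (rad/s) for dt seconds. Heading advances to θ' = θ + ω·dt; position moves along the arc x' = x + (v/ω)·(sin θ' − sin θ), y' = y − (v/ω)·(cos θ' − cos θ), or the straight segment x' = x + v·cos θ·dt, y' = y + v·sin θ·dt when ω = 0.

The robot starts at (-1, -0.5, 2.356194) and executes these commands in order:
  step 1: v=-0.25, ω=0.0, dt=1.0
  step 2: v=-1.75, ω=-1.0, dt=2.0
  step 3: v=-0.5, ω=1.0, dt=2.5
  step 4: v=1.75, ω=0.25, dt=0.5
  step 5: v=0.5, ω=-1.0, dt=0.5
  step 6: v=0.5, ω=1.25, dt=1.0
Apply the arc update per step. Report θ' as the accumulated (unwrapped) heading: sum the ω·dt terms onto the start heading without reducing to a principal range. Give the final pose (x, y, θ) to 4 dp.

(-2.9643, -4.1942, 3.7312)

step 1: θ'=2.3562 (straight) → pose (-0.8232, -0.6768, 2.3562)
step 2: θ'=0.3562 (R=1.7500) → pose (-1.4504, -3.5544, 0.3562)
step 3: θ'=2.8562 (R=-0.5000) → pose (-1.4168, -4.5028, 2.8562)
step 4: θ'=2.9812 (R=7.0000) → pose (-2.2696, -4.3095, 2.9812)
step 5: θ'=2.4812 (R=-0.5000) → pose (-2.4965, -4.2107, 2.4812)
step 6: θ'=3.7312 (R=0.4000) → pose (-2.9643, -4.1942, 3.7312)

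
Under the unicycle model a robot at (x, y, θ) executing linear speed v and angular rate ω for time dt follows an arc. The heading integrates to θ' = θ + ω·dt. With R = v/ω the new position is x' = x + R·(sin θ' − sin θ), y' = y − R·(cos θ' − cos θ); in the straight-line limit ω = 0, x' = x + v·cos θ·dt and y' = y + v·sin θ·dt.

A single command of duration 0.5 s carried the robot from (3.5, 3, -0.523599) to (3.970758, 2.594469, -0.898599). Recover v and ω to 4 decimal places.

v = 1.2500, ω = -0.7500

Δθ = -0.898599 − -0.523599 = -0.375000
ω = Δθ/dt = -0.375000/0.5 = -0.7500
R = Δx/(sin θ' − sin θ) = -1.6667
v = R·ω = -1.6667·-0.7500 = 1.2500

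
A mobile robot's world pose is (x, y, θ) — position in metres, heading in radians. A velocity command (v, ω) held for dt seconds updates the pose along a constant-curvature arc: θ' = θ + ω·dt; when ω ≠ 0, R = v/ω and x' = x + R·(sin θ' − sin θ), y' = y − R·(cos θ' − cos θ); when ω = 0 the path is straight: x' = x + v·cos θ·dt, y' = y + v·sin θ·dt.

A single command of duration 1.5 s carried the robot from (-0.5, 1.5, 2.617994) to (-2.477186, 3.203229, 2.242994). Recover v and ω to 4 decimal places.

v = 1.7500, ω = -0.2500

Δθ = 2.242994 − 2.617994 = -0.375000
ω = Δθ/dt = -0.375000/1.5 = -0.2500
R = Δx/(sin θ' − sin θ) = -7.0000
v = R·ω = -7.0000·-0.2500 = 1.7500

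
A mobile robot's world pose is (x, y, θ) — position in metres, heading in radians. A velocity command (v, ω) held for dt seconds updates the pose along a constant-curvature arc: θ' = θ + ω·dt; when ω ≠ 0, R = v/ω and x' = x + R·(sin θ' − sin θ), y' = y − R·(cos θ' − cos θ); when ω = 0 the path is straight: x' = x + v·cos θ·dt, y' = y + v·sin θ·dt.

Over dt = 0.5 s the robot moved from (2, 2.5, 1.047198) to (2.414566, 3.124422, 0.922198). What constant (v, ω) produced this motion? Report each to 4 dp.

v = 1.5000, ω = -0.2500

Δθ = 0.922198 − 1.047198 = -0.125000
ω = Δθ/dt = -0.125000/0.5 = -0.2500
R = −Δy/(cos θ' − cos θ) = -6.0000
v = R·ω = -6.0000·-0.2500 = 1.5000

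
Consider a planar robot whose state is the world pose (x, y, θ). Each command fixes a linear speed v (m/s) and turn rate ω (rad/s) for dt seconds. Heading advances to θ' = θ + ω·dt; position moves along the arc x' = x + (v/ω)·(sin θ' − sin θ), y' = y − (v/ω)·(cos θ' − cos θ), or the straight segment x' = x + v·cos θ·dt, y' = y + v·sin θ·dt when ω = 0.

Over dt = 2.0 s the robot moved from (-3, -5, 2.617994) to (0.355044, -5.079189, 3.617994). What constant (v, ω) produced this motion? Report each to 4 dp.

v = -1.7500, ω = 0.5000

Δθ = 3.617994 − 2.617994 = 1.000000
ω = Δθ/dt = 1.000000/2.0 = 0.5000
R = Δx/(sin θ' − sin θ) = -3.5000
v = R·ω = -3.5000·0.5000 = -1.7500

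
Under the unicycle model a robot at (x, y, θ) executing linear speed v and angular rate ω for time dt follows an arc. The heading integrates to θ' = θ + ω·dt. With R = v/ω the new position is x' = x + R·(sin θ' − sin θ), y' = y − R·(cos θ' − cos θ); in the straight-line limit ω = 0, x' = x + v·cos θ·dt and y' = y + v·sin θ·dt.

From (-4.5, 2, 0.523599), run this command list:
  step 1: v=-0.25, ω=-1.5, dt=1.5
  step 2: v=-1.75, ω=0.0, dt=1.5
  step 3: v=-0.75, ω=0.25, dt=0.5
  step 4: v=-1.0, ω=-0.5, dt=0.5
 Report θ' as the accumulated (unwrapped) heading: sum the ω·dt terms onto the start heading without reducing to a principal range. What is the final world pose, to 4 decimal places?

step 1: θ'=-1.7264 (R=0.1667) → pose (-4.7480, 2.1702, -1.7264)
step 2: θ'=-1.7264 (straight) → pose (-4.3412, 4.7635, -1.7264)
step 3: θ'=-1.6014 (R=-3.0000) → pose (-4.3063, 5.1366, -1.6014)
step 4: θ'=-1.8514 (R=2.0000) → pose (-4.2290, 5.6293, -1.8514)

(-4.2290, 5.6293, -1.8514)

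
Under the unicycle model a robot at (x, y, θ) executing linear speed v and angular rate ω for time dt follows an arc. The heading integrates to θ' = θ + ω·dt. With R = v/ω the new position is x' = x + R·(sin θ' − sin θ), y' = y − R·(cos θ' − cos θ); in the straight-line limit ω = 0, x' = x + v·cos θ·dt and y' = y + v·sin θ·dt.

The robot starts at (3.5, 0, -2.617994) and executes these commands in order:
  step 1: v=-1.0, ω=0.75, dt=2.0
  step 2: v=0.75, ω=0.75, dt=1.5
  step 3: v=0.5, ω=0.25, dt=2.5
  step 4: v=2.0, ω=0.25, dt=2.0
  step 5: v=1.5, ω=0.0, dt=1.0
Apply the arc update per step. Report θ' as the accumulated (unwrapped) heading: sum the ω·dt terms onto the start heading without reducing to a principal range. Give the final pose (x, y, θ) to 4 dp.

step 1: θ'=-1.1180 (R=-1.3333) → pose (4.0323, 1.7380, -1.1180)
step 2: θ'=0.0070 (R=1.0000) → pose (4.9385, 1.1755, 0.0070)
step 3: θ'=0.6320 (R=2.0000) → pose (6.1060, 1.5618, 0.6320)
step 4: θ'=1.1320 (R=8.0000) → pose (8.6221, 4.6178, 1.1320)
step 5: θ'=1.1320 (straight) → pose (9.2593, 5.9757, 1.1320)

(9.2593, 5.9757, 1.1320)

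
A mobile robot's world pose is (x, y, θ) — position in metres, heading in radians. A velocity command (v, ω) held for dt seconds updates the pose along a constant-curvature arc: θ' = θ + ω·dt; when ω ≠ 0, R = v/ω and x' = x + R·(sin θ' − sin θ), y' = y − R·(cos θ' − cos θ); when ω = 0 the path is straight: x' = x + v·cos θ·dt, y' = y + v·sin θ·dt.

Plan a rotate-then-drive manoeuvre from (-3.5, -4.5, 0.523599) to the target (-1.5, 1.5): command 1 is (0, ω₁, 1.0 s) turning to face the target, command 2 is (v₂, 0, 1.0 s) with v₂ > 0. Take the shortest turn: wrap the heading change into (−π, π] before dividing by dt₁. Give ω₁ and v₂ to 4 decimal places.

heading to target = atan2(1.5−-4.5, -1.5−-3.5) = 1.2490
Δθ = wrap(1.2490 − 0.5236) = 0.7254; ω₁ = Δθ/dt₁ = 0.7254
distance = √((-1.5−-3.5)² + (1.5−-4.5)²) = 6.3246; v₂ = distance/dt₂ = 6.3246

ω₁ = 0.7254, v₂ = 6.3246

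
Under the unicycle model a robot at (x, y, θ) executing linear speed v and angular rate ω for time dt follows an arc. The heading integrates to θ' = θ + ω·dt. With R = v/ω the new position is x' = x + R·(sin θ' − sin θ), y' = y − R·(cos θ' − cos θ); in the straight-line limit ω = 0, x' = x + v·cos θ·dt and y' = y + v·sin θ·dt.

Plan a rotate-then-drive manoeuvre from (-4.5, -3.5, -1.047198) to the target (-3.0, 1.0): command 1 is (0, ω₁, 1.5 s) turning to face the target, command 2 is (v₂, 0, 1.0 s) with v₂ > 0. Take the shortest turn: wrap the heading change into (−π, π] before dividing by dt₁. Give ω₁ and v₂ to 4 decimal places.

heading to target = atan2(1−-3.5, -3−-4.5) = 1.2490
Δθ = wrap(1.2490 − -1.0472) = 2.2962; ω₁ = Δθ/dt₁ = 1.5308
distance = √((-3−-4.5)² + (1−-3.5)²) = 4.7434; v₂ = distance/dt₂ = 4.7434

ω₁ = 1.5308, v₂ = 4.7434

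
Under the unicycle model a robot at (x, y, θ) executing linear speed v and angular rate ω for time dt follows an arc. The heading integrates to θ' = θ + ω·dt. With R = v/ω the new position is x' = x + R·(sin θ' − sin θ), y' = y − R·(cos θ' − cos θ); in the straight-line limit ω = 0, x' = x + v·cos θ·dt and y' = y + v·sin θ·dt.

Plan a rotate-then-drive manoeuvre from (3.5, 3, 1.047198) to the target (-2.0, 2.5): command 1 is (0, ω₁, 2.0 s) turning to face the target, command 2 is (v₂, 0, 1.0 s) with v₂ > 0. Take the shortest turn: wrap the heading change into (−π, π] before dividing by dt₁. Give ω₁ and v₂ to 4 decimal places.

heading to target = atan2(2.5−3, -2−3.5) = -3.0509
Δθ = wrap(-3.0509 − 1.0472) = 2.1851; ω₁ = Δθ/dt₁ = 1.0925
distance = √((-2−3.5)² + (2.5−3)²) = 5.5227; v₂ = distance/dt₂ = 5.5227

ω₁ = 1.0925, v₂ = 5.5227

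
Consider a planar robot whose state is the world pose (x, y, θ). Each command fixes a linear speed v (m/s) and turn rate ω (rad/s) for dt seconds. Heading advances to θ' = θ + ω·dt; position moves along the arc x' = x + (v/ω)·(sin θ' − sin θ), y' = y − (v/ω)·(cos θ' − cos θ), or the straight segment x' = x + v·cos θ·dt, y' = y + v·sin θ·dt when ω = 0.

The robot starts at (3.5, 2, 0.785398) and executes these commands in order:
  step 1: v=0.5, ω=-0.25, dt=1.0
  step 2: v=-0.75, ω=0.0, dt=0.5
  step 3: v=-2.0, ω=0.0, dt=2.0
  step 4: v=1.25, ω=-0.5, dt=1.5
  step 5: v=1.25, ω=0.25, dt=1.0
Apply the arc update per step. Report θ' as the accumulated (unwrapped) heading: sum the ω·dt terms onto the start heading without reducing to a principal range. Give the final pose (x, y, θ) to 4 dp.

step 1: θ'=0.5354 (R=-2.0000) → pose (3.8938, 2.3059, 0.5354)
step 2: θ'=0.5354 (straight) → pose (3.5713, 2.1146, 0.5354)
step 3: θ'=0.5354 (straight) → pose (0.1311, 0.0739, 0.5354)
step 4: θ'=-0.2146 (R=-2.5000) → pose (1.9389, 0.3664, -0.2146)
step 5: θ'=0.0354 (R=5.0000) → pose (3.1807, 0.2548, 0.0354)

(3.1807, 0.2548, 0.0354)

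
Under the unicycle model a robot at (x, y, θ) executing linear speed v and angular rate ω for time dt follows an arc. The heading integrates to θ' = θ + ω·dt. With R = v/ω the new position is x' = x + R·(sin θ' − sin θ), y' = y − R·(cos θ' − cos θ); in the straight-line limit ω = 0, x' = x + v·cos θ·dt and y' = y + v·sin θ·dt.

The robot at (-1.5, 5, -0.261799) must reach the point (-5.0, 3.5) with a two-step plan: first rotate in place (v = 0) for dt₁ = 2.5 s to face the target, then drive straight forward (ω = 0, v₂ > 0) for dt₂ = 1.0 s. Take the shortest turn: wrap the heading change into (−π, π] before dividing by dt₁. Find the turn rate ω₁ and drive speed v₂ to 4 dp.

heading to target = atan2(3.5−5, -5−-1.5) = -2.7367
Δθ = wrap(-2.7367 − -0.2618) = -2.4749; ω₁ = Δθ/dt₁ = -0.9900
distance = √((-5−-1.5)² + (3.5−5)²) = 3.8079; v₂ = distance/dt₂ = 3.8079

ω₁ = -0.9900, v₂ = 3.8079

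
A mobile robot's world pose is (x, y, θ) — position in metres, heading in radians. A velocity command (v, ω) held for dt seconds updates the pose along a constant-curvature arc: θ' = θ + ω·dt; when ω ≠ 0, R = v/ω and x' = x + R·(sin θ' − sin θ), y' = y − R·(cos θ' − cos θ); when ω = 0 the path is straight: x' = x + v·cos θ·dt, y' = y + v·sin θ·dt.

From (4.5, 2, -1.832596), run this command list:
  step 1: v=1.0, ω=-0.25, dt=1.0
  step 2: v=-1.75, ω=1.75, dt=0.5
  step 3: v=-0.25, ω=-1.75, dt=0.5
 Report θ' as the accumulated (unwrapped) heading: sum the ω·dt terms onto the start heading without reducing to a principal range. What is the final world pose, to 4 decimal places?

step 1: θ'=-2.0826 (R=-4.0000) → pose (4.1238, 1.0763, -2.0826)
step 2: θ'=-1.2076 (R=-1.0000) → pose (4.1867, 1.9213, -1.2076)
step 3: θ'=-2.0826 (R=0.1429) → pose (4.1956, 2.0420, -2.0826)

(4.1956, 2.0420, -2.0826)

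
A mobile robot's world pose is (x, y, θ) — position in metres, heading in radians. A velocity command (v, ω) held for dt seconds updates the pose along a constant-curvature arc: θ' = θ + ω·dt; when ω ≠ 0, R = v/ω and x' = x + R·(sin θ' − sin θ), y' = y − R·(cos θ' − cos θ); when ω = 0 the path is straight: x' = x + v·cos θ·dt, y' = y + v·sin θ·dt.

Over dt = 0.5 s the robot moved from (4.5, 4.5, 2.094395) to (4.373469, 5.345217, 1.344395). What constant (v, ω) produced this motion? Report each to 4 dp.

Δθ = 1.344395 − 2.094395 = -0.750000
ω = Δθ/dt = -0.750000/0.5 = -1.5000
R = −Δy/(cos θ' − cos θ) = -1.1667
v = R·ω = -1.1667·-1.5000 = 1.7500

v = 1.7500, ω = -1.5000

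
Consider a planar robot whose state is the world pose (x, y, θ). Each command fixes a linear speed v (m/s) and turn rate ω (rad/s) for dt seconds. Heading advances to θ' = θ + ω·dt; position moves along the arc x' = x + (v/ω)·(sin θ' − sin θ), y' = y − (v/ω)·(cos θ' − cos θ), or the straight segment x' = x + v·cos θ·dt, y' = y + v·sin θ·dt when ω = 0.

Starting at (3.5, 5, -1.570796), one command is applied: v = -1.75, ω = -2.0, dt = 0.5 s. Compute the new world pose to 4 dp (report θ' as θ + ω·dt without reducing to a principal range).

θ' = -1.5708 + -2.0·0.5 = -2.5708
R = v/ω = -1.75/-2.0 = 0.8750
x' = 3.5 + 0.8750·(sin -2.5708 − sin -1.5708) = 3.9022
y' = 5 − 0.8750·(cos -2.5708 − cos -1.5708) = 5.7363

(3.9022, 5.7363, -2.5708)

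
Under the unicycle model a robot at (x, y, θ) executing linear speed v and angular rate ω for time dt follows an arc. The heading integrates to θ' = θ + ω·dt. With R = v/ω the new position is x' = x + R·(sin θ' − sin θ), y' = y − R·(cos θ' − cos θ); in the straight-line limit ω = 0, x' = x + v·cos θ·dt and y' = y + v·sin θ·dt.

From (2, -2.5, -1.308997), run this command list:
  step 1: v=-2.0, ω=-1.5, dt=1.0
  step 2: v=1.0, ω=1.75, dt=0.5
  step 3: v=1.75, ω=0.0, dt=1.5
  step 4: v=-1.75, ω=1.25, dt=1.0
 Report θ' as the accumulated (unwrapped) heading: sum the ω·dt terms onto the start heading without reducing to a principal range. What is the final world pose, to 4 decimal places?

step 1: θ'=-2.8090 (R=1.3333) → pose (2.8526, -0.8946, -2.8090)
step 2: θ'=-1.9340 (R=0.5714) → pose (2.5050, -1.2317, -1.9340)
step 3: θ'=-1.9340 (straight) → pose (1.5724, -3.6855, -1.9340)
step 4: θ'=-0.6840 (R=-1.4000) → pose (1.1484, -2.1031, -0.6840)

(1.1484, -2.1031, -0.6840)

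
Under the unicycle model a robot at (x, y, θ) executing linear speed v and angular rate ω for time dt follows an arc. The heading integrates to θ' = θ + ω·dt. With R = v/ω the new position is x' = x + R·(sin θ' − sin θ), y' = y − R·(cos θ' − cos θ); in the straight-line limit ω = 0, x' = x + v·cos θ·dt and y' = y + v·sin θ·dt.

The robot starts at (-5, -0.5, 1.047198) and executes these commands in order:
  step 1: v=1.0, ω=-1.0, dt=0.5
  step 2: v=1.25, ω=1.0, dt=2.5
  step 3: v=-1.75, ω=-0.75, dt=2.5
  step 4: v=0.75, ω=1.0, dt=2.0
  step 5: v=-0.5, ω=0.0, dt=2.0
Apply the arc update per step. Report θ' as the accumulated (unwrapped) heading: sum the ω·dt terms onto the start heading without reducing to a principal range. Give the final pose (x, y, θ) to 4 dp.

step 1: θ'=0.5472 (R=-1.0000) → pose (-4.6543, -0.1460, 0.5472)
step 2: θ'=3.0472 (R=1.2500) → pose (-5.1868, 2.1659, 3.0472)
step 3: θ'=1.1722 (R=2.3333) → pose (-3.2563, -1.0627, 1.1722)
step 4: θ'=3.1722 (R=0.7500) → pose (-3.9705, -0.0219, 3.1722)
step 5: θ'=3.1722 (straight) → pose (-2.9710, 0.0087, 3.1722)

(-2.9710, 0.0087, 3.1722)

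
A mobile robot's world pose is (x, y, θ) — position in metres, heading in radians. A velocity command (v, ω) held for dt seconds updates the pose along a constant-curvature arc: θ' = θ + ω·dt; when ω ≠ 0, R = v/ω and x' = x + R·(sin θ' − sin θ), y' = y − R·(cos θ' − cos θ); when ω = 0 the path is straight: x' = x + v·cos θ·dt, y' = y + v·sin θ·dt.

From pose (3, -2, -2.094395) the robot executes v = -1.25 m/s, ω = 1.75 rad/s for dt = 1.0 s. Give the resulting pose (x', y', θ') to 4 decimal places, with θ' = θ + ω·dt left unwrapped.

θ' = -2.0944 + 1.75·1.0 = -0.3444
R = v/ω = -1.25/1.75 = -0.7143
x' = 3 + -0.7143·(sin -0.3444 − sin -2.0944) = 2.6226
y' = -2 − -0.7143·(cos -0.3444 − cos -2.0944) = -0.9705

(2.6226, -0.9705, -0.3444)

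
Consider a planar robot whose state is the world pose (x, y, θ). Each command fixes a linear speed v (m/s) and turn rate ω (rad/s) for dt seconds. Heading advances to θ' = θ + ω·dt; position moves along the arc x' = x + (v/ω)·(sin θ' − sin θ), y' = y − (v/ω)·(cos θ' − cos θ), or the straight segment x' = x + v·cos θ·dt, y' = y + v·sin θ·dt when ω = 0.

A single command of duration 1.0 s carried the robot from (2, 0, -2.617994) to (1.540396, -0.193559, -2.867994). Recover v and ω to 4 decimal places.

Δθ = -2.867994 − -2.617994 = -0.250000
ω = Δθ/dt = -0.250000/1.0 = -0.2500
R = Δx/(sin θ' − sin θ) = -2.0000
v = R·ω = -2.0000·-0.2500 = 0.5000

v = 0.5000, ω = -0.2500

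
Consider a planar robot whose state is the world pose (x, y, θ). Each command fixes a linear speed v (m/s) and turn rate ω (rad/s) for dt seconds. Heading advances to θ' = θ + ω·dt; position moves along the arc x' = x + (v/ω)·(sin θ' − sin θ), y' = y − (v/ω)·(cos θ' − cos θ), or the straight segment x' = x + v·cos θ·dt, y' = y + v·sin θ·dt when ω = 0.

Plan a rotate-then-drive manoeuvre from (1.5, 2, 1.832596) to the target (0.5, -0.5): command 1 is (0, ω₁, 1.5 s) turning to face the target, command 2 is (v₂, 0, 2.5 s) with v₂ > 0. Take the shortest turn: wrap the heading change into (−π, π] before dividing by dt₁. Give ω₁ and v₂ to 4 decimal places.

heading to target = atan2(-0.5−2, 0.5−1.5) = -1.9513
Δθ = wrap(-1.9513 − 1.8326) = 2.4993; ω₁ = Δθ/dt₁ = 1.6662
distance = √((0.5−1.5)² + (-0.5−2)²) = 2.6926; v₂ = distance/dt₂ = 1.0770

ω₁ = 1.6662, v₂ = 1.0770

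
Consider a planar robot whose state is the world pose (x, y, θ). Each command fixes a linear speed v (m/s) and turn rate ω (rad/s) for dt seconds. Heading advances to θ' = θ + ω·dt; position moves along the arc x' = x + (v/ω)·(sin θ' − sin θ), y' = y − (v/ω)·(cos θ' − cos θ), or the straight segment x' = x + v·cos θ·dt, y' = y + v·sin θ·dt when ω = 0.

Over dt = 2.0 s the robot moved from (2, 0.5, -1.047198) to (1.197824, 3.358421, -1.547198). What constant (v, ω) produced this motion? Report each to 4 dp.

Δθ = -1.547198 − -1.047198 = -0.500000
ω = Δθ/dt = -0.500000/2.0 = -0.2500
R = −Δy/(cos θ' − cos θ) = 6.0000
v = R·ω = 6.0000·-0.2500 = -1.5000

v = -1.5000, ω = -0.2500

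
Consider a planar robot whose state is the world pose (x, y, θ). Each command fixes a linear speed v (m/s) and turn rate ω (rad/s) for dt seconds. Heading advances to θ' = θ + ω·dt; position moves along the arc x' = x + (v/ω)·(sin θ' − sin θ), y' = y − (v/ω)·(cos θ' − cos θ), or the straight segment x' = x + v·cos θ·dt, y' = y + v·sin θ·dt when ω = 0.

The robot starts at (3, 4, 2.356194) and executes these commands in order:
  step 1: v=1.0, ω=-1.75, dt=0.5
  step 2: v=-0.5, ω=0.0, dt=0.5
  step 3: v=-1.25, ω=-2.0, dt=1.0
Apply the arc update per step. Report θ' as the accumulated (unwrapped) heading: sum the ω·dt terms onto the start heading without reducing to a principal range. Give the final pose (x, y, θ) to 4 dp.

step 1: θ'=1.4812 (R=-0.5714) → pose (2.8349, 4.4552, 1.4812)
step 2: θ'=1.4812 (straight) → pose (2.8126, 4.2062, 1.4812)
step 3: θ'=-0.5188 (R=0.6250) → pose (1.8802, 3.7194, -0.5188)

(1.8802, 3.7194, -0.5188)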